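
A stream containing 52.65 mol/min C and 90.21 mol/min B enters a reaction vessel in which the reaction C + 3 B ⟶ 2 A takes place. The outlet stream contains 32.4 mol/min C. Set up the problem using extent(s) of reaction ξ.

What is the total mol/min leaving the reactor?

For C: n = n₀ − 1ξ → 32.4 = 52.65 − 1ξ, giving ξ = 20.25 mol/min.
Outlet amounts (n = n₀ + ν ξ):
  C: 52.65 − 1(20.25) = 32.4
  B: 90.21 − 3(20.25) = 29.46
  A: 0 + 2(20.25) = 40.5
Total out = 32.4 + 29.46 + 40.5 = 102.4 mol/min.

102 mol/min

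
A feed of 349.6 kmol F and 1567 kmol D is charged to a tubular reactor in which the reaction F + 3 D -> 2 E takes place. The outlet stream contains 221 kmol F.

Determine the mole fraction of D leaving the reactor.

0.712

For F: n = n₀ − 1ξ → 221 = 349.6 − 1ξ, giving ξ = 128.6 kmol.
Outlet amounts (n = n₀ + ν ξ):
  F: 349.6 − 1(128.6) = 221
  D: 1567 − 3(128.6) = 1181
  E: 0 + 2(128.6) = 257.2
Total out = 1659 kmol; y_D = 1181 / 1659 = 0.7118.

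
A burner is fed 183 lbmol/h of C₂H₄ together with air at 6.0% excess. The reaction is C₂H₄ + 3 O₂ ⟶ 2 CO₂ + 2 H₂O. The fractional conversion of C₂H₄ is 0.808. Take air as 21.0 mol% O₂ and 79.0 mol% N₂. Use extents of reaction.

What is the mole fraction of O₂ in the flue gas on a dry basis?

Stoichiometric O₂ = 3 × 183 = 549 lbmol/h; O₂ fed = 549 × 1.060 = 581.9 lbmol/h.
N₂ fed = 581.9 × 79/21 = 2189 lbmol/h.
Fuel reacted = 0.808 × 183 → ξ = 147.9 lbmol/h.
Outlet (n = n₀ + ν ξ):
  C₂H₄: 183 − 1(147.9) = 35.14
  O₂: 581.9 − 3(147.9) = 138.3
  N₂: 2189 (inert)
  CO₂: 0 + 2(147.9) = 295.7
  H₂O: 0 + 2(147.9) = 295.7
Dry total = 2658 lbmol/h; y_O₂ (dry) = 138.3 / 2658 = 0.05204.

0.052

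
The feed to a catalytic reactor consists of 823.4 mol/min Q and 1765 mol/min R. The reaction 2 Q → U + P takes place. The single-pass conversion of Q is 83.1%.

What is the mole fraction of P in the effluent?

0.132

Q reacted = 0.831 × 823.4 = 684.2 mol/min; ν_Q = −2, so ξ = 684.2/2 = 342.1 mol/min.
Outlet amounts (n = n₀ + ν ξ):
  Q: 823.4 − 2(342.1) = 139.2
  U: 0 + 1(342.1) = 342.1
  P: 0 + 1(342.1) = 342.1
  R: 1765 (inert)
Total out = 2588 mol/min; y_P = 342.1 / 2588 = 0.1322.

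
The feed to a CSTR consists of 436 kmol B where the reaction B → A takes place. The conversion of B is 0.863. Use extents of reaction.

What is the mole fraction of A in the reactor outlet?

0.863

B reacted = 0.863 × 436 = 376.3 kmol; ν_B = −1, so ξ = 376.3/1 = 376.3 kmol.
Outlet amounts (n = n₀ + ν ξ):
  B: 436 − 1(376.3) = 59.73
  A: 0 + 1(376.3) = 376.3
Total out = 436 kmol; y_A = 376.3 / 436 = 0.863.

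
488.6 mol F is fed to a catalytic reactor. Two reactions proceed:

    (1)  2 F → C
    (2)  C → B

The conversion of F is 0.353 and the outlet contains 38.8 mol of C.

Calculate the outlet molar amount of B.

Conversion of F: F consumed = 2ξ₁ = 0.353 × 488.6 → ξ₁ = 86.24 mol.
C balance: n_C = 0 + 1ξ₁ − 1ξ₂ = 38.8 → ξ₂ = (1·86.24 − 38.8)/1 = 47.44 mol.
Outlet amounts (n = n₀ + Σ ν·ξ):
  F: 488.6 − 2(86.24) = 316.1
  C: 0 + 1(86.24) − 1(47.44) = 38.8
  B: 0 + 1(47.44) = 47.44

47.4 mol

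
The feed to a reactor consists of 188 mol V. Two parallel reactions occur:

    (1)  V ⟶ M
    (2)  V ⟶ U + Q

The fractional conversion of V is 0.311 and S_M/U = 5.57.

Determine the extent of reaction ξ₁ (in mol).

ξ₁ = 49.6 mol

Conversion of V: V consumed = 0.311 × 188 = 58.47 mol = 1ξ₁ + 1ξ₂.
Selectivity: 1ξ₁ / (1ξ₂) = 5.57 → ξ₁ = 5.57 ξ₂.
Substitute: (1·5.57 + 1) ξ₂ = 58.47 → ξ₂ = 8.899 mol, ξ₁ = 49.57 mol.
Outlet amounts (n = n₀ + Σ ν·ξ):
  V: 188 − 1(49.57) − 1(8.899) = 129.5
  M: 0 + 1(49.57) = 49.57
  U: 0 + 1(8.899) = 8.899
  Q: 0 + 1(8.899) = 8.899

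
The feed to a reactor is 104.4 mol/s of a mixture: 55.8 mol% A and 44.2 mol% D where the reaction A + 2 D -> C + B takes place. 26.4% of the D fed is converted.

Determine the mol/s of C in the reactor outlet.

D reacted = 0.264 × 46.14 = 12.18 mol/s; ν_D = −2, so ξ = 12.18/2 = 6.091 mol/s.
Outlet amounts (n = n₀ + ν ξ):
  A: 58.26 − 1(6.091) = 52.16
  D: 46.14 − 2(6.091) = 33.96
  C: 0 + 1(6.091) = 6.091
  B: 0 + 1(6.091) = 6.091

6.09 mol/s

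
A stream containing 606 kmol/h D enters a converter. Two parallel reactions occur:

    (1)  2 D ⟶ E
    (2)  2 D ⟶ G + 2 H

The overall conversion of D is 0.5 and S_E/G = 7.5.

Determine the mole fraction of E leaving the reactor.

Conversion of D: D consumed = 0.5 × 606 = 303 kmol/h = 2ξ₁ + 2ξ₂.
Selectivity: 1ξ₁ / (1ξ₂) = 7.5 → ξ₁ = 7.5 ξ₂.
Substitute: (2·7.5 + 2) ξ₂ = 303 → ξ₂ = 17.82 kmol/h, ξ₁ = 133.7 kmol/h.
Outlet amounts (n = n₀ + Σ ν·ξ):
  D: 606 − 2(133.7) − 2(17.82) = 303
  E: 0 + 1(133.7) = 133.7
  G: 0 + 1(17.82) = 17.82
  H: 0 + 2(17.82) = 35.65
Total out = 490.1 kmol/h; y_E = 133.7 / 490.1 = 0.2727.

0.273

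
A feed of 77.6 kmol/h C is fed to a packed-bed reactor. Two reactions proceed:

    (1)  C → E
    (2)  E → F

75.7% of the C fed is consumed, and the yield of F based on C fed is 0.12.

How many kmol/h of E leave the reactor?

Conversion of C: C consumed = 1ξ₁ = 0.757 × 77.6 → ξ₁ = 58.74 kmol/h.
Yield of F: 1ξ₂ / 77.6 = 0.12 → ξ₂ = 9.312 kmol/h.
Outlet amounts (n = n₀ + Σ ν·ξ):
  C: 77.6 − 1(58.74) = 18.86
  E: 0 + 1(58.74) − 1(9.312) = 49.43
  F: 0 + 1(9.312) = 9.312

49.4 kmol/h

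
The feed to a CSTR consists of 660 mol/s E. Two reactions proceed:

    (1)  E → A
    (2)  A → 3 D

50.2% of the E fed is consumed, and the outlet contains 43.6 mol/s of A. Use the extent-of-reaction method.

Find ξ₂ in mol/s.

Conversion of E: E consumed = 1ξ₁ = 0.502 × 660 → ξ₁ = 331.3 mol/s.
A balance: n_A = 0 + 1ξ₁ − 1ξ₂ = 43.6 → ξ₂ = (1·331.3 − 43.6)/1 = 287.7 mol/s.
Outlet amounts (n = n₀ + Σ ν·ξ):
  E: 660 − 1(331.3) = 328.7
  A: 0 + 1(331.3) − 1(287.7) = 43.6
  D: 0 + 3(287.7) = 863.2

ξ₂ = 288 mol/s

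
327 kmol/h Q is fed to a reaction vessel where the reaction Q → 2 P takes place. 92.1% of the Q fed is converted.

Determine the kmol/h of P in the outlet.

602 kmol/h

Q reacted = 0.921 × 327 = 301.2 kmol/h; ν_Q = −1, so ξ = 301.2/1 = 301.2 kmol/h.
Outlet amounts (n = n₀ + ν ξ):
  Q: 327 − 1(301.2) = 25.83
  P: 0 + 2(301.2) = 602.3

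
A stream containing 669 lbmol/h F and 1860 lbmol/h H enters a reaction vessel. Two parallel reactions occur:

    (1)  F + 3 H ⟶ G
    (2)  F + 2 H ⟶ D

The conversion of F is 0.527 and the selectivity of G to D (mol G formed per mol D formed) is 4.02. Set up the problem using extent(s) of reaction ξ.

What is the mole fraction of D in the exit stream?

0.0456

Conversion of F: F consumed = 0.527 × 669 = 352.6 lbmol/h = 1ξ₁ + 1ξ₂.
Selectivity: 1ξ₁ / (1ξ₂) = 4.02 → ξ₁ = 4.02 ξ₂.
Substitute: (1·4.02 + 1) ξ₂ = 352.6 → ξ₂ = 70.23 lbmol/h, ξ₁ = 282.3 lbmol/h.
Outlet amounts (n = n₀ + Σ ν·ξ):
  F: 669 − 1(282.3) − 1(70.23) = 316.4
  H: 1860 − 3(282.3) − 2(70.23) = 872.5
  G: 0 + 1(282.3) = 282.3
  D: 0 + 1(70.23) = 70.23
Total out = 1542 lbmol/h; y_D = 70.23 / 1542 = 0.04556.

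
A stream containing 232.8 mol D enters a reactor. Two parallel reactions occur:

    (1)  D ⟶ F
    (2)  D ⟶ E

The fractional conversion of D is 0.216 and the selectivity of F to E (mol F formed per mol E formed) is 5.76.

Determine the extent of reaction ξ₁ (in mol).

Conversion of D: D consumed = 0.216 × 232.8 = 50.28 mol = 1ξ₁ + 1ξ₂.
Selectivity: 1ξ₁ / (1ξ₂) = 5.76 → ξ₁ = 5.76 ξ₂.
Substitute: (1·5.76 + 1) ξ₂ = 50.28 → ξ₂ = 7.439 mol, ξ₁ = 42.85 mol.
Outlet amounts (n = n₀ + Σ ν·ξ):
  D: 232.8 − 1(42.85) − 1(7.439) = 182.5
  F: 0 + 1(42.85) = 42.85
  E: 0 + 1(7.439) = 7.439

ξ₁ = 42.8 mol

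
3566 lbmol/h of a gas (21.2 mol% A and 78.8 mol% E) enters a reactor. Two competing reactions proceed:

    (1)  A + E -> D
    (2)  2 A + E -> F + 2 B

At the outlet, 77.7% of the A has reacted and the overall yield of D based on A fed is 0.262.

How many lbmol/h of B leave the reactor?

389 lbmol/h

Yield of D: 1ξ₁ / 756 = 0.262 → ξ₁ = 198.1 lbmol/h.
Conversion of A: 1ξ₁ + 2ξ₂ = 0.777 × 756 = 587.4 → ξ₂ = 194.7 lbmol/h.
Outlet amounts (n = n₀ + Σ ν·ξ):
  A: 756 − 1(198.1) − 2(194.7) = 168.6
  E: 2810 − 1(198.1) − 1(194.7) = 2417
  D: 0 + 1(198.1) = 198.1
  F: 0 + 1(194.7) = 194.7
  B: 0 + 2(194.7) = 389.3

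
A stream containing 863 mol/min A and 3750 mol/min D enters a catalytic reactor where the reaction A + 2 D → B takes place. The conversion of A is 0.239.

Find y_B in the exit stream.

A reacted = 0.239 × 863 = 206.3 mol/min; ν_A = −1, so ξ = 206.3/1 = 206.3 mol/min.
Outlet amounts (n = n₀ + ν ξ):
  A: 863 − 1(206.3) = 656.7
  D: 3750 − 2(206.3) = 3337
  B: 0 + 1(206.3) = 206.3
Total out = 4200 mol/min; y_B = 206.3 / 4200 = 0.0491.

0.0491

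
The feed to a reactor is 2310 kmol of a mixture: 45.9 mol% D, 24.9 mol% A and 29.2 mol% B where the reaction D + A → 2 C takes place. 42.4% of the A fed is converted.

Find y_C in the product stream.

0.211

A reacted = 0.424 × 575.2 = 243.9 kmol; ν_A = −1, so ξ = 243.9/1 = 243.9 kmol.
Outlet amounts (n = n₀ + ν ξ):
  D: 1060 − 1(243.9) = 816.4
  A: 575.2 − 1(243.9) = 331.3
  C: 0 + 2(243.9) = 487.8
  B: 674.5 (inert)
Total out = 2310 kmol; y_C = 487.8 / 2310 = 0.2112.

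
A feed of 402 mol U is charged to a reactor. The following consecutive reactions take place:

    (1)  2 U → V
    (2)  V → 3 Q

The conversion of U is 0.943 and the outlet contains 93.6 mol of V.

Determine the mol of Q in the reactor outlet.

Conversion of U: U consumed = 2ξ₁ = 0.943 × 402 → ξ₁ = 189.5 mol.
V balance: n_V = 0 + 1ξ₁ − 1ξ₂ = 93.6 → ξ₂ = (1·189.5 − 93.6)/1 = 95.94 mol.
Outlet amounts (n = n₀ + Σ ν·ξ):
  U: 402 − 2(189.5) = 22.91
  V: 0 + 1(189.5) − 1(95.94) = 93.6
  Q: 0 + 3(95.94) = 287.8

288 mol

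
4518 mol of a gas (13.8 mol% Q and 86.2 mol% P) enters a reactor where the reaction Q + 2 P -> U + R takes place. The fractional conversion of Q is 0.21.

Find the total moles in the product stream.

Q reacted = 0.21 × 623.5 = 130.9 mol; ν_Q = −1, so ξ = 130.9/1 = 130.9 mol.
Outlet amounts (n = n₀ + ν ξ):
  Q: 623.5 − 1(130.9) = 492.6
  P: 3895 − 2(130.9) = 3633
  U: 0 + 1(130.9) = 130.9
  R: 0 + 1(130.9) = 130.9
Total out = 492.6 + 3633 + 130.9 + 130.9 = 4387 mol.

4390 mol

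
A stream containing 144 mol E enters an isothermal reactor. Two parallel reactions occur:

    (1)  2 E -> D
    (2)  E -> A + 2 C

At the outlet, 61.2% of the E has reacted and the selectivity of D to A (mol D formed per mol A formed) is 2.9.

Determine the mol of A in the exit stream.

13 mol

Conversion of E: E consumed = 0.612 × 144 = 88.13 mol = 2ξ₁ + 1ξ₂.
Selectivity: 1ξ₁ / (1ξ₂) = 2.9 → ξ₁ = 2.9 ξ₂.
Substitute: (2·2.9 + 1) ξ₂ = 88.13 → ξ₂ = 12.96 mol, ξ₁ = 37.58 mol.
Outlet amounts (n = n₀ + Σ ν·ξ):
  E: 144 − 2(37.58) − 1(12.96) = 55.87
  D: 0 + 1(37.58) = 37.58
  A: 0 + 1(12.96) = 12.96
  C: 0 + 2(12.96) = 25.92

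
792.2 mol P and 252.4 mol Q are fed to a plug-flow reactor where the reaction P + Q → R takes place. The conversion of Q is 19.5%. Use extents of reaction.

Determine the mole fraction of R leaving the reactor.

Q reacted = 0.195 × 252.4 = 49.22 mol; ν_Q = −1, so ξ = 49.22/1 = 49.22 mol.
Outlet amounts (n = n₀ + ν ξ):
  P: 792.2 − 1(49.22) = 743
  Q: 252.4 − 1(49.22) = 203.2
  R: 0 + 1(49.22) = 49.22
Total out = 995.4 mol; y_R = 49.22 / 995.4 = 0.04945.

0.0494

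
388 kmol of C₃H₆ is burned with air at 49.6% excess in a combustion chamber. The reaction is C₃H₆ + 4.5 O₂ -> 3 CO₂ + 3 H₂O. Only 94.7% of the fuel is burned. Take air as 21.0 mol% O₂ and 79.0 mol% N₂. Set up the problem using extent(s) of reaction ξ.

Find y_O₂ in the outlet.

Stoichiometric O₂ = 4.5 × 388 = 1746 kmol; O₂ fed = 1746 × 1.496 = 2612 kmol.
N₂ fed = 2612 × 79/21 = 9826 kmol.
Fuel reacted = 0.947 × 388 → ξ = 367.4 kmol.
Outlet (n = n₀ + ν ξ):
  C₃H₆: 388 − 1(367.4) = 20.56
  O₂: 2612 − 4.5(367.4) = 958.6
  N₂: 9826 (inert)
  CO₂: 0 + 3(367.4) = 1102
  H₂O: 0 + 3(367.4) = 1102
Total out = 13010 kmol; y_O₂ = 958.6 / 13010 = 0.07368.

0.0737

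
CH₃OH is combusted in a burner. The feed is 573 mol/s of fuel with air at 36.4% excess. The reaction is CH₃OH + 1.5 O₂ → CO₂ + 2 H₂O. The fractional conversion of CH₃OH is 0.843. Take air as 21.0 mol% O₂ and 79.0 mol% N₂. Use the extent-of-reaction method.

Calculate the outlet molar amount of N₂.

4410 mol/s

Stoichiometric O₂ = 1.5 × 573 = 859.5 mol/s; O₂ fed = 859.5 × 1.364 = 1172 mol/s.
N₂ fed = 1172 × 79/21 = 4410 mol/s.
Fuel reacted = 0.843 × 573 → ξ = 483 mol/s.
Outlet (n = n₀ + ν ξ):
  CH₃OH: 573 − 1(483) = 89.96
  O₂: 1172 − 1.5(483) = 447.8
  N₂: 4410 (inert)
  CO₂: 0 + 1(483) = 483
  H₂O: 0 + 2(483) = 966.1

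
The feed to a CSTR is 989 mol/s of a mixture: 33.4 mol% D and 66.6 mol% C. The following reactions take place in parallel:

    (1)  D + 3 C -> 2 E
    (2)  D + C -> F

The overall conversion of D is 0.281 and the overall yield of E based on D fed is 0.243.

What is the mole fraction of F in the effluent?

Yield of E: 2ξ₁ / 330.3 = 0.243 → ξ₁ = 40.13 mol/s.
Conversion of D: 1ξ₁ + 1ξ₂ = 0.281 × 330.3 = 92.82 → ξ₂ = 52.69 mol/s.
Outlet amounts (n = n₀ + Σ ν·ξ):
  D: 330.3 − 1(40.13) − 1(52.69) = 237.5
  C: 658.7 − 3(40.13) − 1(52.69) = 485.6
  E: 0 + 2(40.13) = 80.27
  F: 0 + 1(52.69) = 52.69
Total out = 856 mol/s; y_F = 52.69 / 856 = 0.06155.

0.0615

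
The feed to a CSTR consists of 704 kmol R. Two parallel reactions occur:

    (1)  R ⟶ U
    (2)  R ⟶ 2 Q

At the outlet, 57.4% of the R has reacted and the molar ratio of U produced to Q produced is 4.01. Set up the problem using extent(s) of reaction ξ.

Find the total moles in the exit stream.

Conversion of R: R consumed = 0.574 × 704 = 404.1 kmol = 1ξ₁ + 1ξ₂.
Selectivity: 1ξ₁ / (2ξ₂) = 4.01 → ξ₁ = 8.02 ξ₂.
Substitute: (1·8.02 + 1) ξ₂ = 404.1 → ξ₂ = 44.8 kmol, ξ₁ = 359.3 kmol.
Outlet amounts (n = n₀ + Σ ν·ξ):
  R: 704 − 1(359.3) − 1(44.8) = 299.9
  U: 0 + 1(359.3) = 359.3
  Q: 0 + 2(44.8) = 89.6
Total out = 299.9 + 359.3 + 89.6 = 748.8 kmol.

749 kmol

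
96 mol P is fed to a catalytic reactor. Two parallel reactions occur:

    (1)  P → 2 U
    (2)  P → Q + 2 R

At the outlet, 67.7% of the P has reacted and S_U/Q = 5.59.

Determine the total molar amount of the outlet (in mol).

178 mol

Conversion of P: P consumed = 0.677 × 96 = 64.99 mol = 1ξ₁ + 1ξ₂.
Selectivity: 2ξ₁ / (1ξ₂) = 5.59 → ξ₁ = 2.795 ξ₂.
Substitute: (1·2.795 + 1) ξ₂ = 64.99 → ξ₂ = 17.13 mol, ξ₁ = 47.87 mol.
Outlet amounts (n = n₀ + Σ ν·ξ):
  P: 96 − 1(47.87) − 1(17.13) = 31.01
  U: 0 + 2(47.87) = 95.73
  Q: 0 + 1(17.13) = 17.13
  R: 0 + 2(17.13) = 34.25
Total out = 31.01 + 95.73 + 17.13 + 34.25 = 178.1 mol.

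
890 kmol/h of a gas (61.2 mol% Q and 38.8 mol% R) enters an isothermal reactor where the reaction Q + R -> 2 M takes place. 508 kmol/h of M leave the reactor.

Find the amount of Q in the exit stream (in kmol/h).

291 kmol/h

For M: n = n₀ + 2ξ → 508 = 0 + 2ξ, giving ξ = 254 kmol/h.
Outlet amounts (n = n₀ + ν ξ):
  Q: 544.7 − 1(254) = 290.7
  R: 345.3 − 1(254) = 91.32
  M: 0 + 2(254) = 508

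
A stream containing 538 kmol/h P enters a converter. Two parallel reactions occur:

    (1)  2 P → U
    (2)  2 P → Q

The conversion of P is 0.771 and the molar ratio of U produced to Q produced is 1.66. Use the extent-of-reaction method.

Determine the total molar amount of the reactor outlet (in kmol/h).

Conversion of P: P consumed = 0.771 × 538 = 414.8 kmol/h = 2ξ₁ + 2ξ₂.
Selectivity: 1ξ₁ / (1ξ₂) = 1.66 → ξ₁ = 1.66 ξ₂.
Substitute: (2·1.66 + 2) ξ₂ = 414.8 → ξ₂ = 77.97 kmol/h, ξ₁ = 129.4 kmol/h.
Outlet amounts (n = n₀ + Σ ν·ξ):
  P: 538 − 2(129.4) − 2(77.97) = 123.2
  U: 0 + 1(129.4) = 129.4
  Q: 0 + 1(77.97) = 77.97
Total out = 123.2 + 129.4 + 77.97 = 330.6 kmol/h.

331 kmol/h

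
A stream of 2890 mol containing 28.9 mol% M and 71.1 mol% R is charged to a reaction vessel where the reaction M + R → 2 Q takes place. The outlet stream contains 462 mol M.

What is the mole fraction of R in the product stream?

For M: n = n₀ − 1ξ → 462 = 835.2 − 1ξ, giving ξ = 373.2 mol.
Outlet amounts (n = n₀ + ν ξ):
  M: 835.2 − 1(373.2) = 462
  R: 2055 − 1(373.2) = 1682
  Q: 0 + 2(373.2) = 746.4
Total out = 2890 mol; y_R = 1682 / 2890 = 0.5819.

0.582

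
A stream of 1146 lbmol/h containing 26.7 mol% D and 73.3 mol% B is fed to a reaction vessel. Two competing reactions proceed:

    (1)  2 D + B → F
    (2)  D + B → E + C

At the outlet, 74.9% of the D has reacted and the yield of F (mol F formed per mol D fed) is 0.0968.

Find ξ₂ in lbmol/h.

ξ₂ = 170 lbmol/h

Yield of F: 1ξ₁ / 306 = 0.0968 → ξ₁ = 29.62 lbmol/h.
Conversion of D: 2ξ₁ + 1ξ₂ = 0.749 × 306 = 229.2 → ξ₂ = 169.9 lbmol/h.
Outlet amounts (n = n₀ + Σ ν·ξ):
  D: 306 − 2(29.62) − 1(169.9) = 76.8
  B: 840 − 1(29.62) − 1(169.9) = 640.5
  F: 0 + 1(29.62) = 29.62
  E: 0 + 1(169.9) = 169.9
  C: 0 + 1(169.9) = 169.9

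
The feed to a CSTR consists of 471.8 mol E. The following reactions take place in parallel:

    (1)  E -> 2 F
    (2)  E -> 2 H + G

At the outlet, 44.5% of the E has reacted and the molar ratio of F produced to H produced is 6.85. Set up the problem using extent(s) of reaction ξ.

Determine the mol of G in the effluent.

26.7 mol

Conversion of E: E consumed = 0.445 × 471.8 = 210 mol = 1ξ₁ + 1ξ₂.
Selectivity: 2ξ₁ / (2ξ₂) = 6.85 → ξ₁ = 6.85 ξ₂.
Substitute: (1·6.85 + 1) ξ₂ = 210 → ξ₂ = 26.75 mol, ξ₁ = 183.2 mol.
Outlet amounts (n = n₀ + Σ ν·ξ):
  E: 471.8 − 1(183.2) − 1(26.75) = 261.8
  F: 0 + 2(183.2) = 366.4
  H: 0 + 2(26.75) = 53.49
  G: 0 + 1(26.75) = 26.75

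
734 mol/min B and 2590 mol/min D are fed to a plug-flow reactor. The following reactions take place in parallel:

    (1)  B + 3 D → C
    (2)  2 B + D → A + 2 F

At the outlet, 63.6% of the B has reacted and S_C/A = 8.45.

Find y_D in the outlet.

Conversion of B: B consumed = 0.636 × 734 = 466.8 mol/min = 1ξ₁ + 2ξ₂.
Selectivity: 1ξ₁ / (1ξ₂) = 8.45 → ξ₁ = 8.45 ξ₂.
Substitute: (1·8.45 + 2) ξ₂ = 466.8 → ξ₂ = 44.67 mol/min, ξ₁ = 377.5 mol/min.
Outlet amounts (n = n₀ + Σ ν·ξ):
  B: 734 − 1(377.5) − 2(44.67) = 267.2
  D: 2590 − 3(377.5) − 1(44.67) = 1413
  C: 0 + 1(377.5) = 377.5
  A: 0 + 1(44.67) = 44.67
  F: 0 + 2(44.67) = 89.34
Total out = 2192 mol/min; y_D = 1413 / 2192 = 0.6447.

0.645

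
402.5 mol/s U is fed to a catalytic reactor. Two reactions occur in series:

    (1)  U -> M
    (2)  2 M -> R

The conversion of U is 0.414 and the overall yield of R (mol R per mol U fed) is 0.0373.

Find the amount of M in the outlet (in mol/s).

137 mol/s

Conversion of U: U consumed = 1ξ₁ = 0.414 × 402.5 → ξ₁ = 166.6 mol/s.
Yield of R: 1ξ₂ / 402.5 = 0.0373 → ξ₂ = 15.01 mol/s.
Outlet amounts (n = n₀ + Σ ν·ξ):
  U: 402.5 − 1(166.6) = 235.9
  M: 0 + 1(166.6) − 2(15.01) = 136.6
  R: 0 + 1(15.01) = 15.01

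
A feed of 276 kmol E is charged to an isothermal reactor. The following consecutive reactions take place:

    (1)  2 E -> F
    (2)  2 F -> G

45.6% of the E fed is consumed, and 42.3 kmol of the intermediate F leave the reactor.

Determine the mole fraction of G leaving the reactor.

Conversion of E: E consumed = 2ξ₁ = 0.456 × 276 → ξ₁ = 62.93 kmol.
F balance: n_F = 0 + 1ξ₁ − 2ξ₂ = 42.3 → ξ₂ = (1·62.93 − 42.3)/2 = 10.31 kmol.
Outlet amounts (n = n₀ + Σ ν·ξ):
  E: 276 − 2(62.93) = 150.1
  F: 0 + 1(62.93) − 2(10.31) = 42.3
  G: 0 + 1(10.31) = 10.31
Total out = 202.8 kmol; y_G = 10.31 / 202.8 = 0.05087.

0.0509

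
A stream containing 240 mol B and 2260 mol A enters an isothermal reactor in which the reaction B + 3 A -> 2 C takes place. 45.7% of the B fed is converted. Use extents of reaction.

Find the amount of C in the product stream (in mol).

B reacted = 0.457 × 240 = 109.7 mol; ν_B = −1, so ξ = 109.7/1 = 109.7 mol.
Outlet amounts (n = n₀ + ν ξ):
  B: 240 − 1(109.7) = 130.3
  A: 2260 − 3(109.7) = 1931
  C: 0 + 2(109.7) = 219.4

219 mol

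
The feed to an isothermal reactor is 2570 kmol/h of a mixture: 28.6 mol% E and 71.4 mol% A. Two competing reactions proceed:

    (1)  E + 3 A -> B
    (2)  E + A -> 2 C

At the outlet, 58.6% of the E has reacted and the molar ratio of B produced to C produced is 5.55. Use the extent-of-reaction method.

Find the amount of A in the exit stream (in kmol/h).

Conversion of E: E consumed = 0.586 × 735 = 430.7 kmol/h = 1ξ₁ + 1ξ₂.
Selectivity: 1ξ₁ / (2ξ₂) = 5.55 → ξ₁ = 11.1 ξ₂.
Substitute: (1·11.1 + 1) ξ₂ = 430.7 → ξ₂ = 35.6 kmol/h, ξ₁ = 395.1 kmol/h.
Outlet amounts (n = n₀ + Σ ν·ξ):
  E: 735 − 1(395.1) − 1(35.6) = 304.3
  A: 1835 − 3(395.1) − 1(35.6) = 614
  B: 0 + 1(395.1) = 395.1
  C: 0 + 2(35.6) = 71.19

614 kmol/h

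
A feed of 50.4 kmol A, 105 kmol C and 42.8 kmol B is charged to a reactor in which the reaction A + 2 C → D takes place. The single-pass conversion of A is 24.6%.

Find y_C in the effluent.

0.463

A reacted = 0.246 × 50.4 = 12.4 kmol; ν_A = −1, so ξ = 12.4/1 = 12.4 kmol.
Outlet amounts (n = n₀ + ν ξ):
  A: 50.4 − 1(12.4) = 38
  C: 105 − 2(12.4) = 80.2
  D: 0 + 1(12.4) = 12.4
  B: 42.8 (inert)
Total out = 173.4 kmol; y_C = 80.2 / 173.4 = 0.4625.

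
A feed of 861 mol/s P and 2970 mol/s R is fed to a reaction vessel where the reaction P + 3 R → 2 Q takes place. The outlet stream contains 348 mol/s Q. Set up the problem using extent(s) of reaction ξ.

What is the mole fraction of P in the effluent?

For Q: n = n₀ + 2ξ → 348 = 0 + 2ξ, giving ξ = 174 mol/s.
Outlet amounts (n = n₀ + ν ξ):
  P: 861 − 1(174) = 687
  R: 2970 − 3(174) = 2448
  Q: 0 + 2(174) = 348
Total out = 3483 mol/s; y_P = 687 / 3483 = 0.1972.

0.197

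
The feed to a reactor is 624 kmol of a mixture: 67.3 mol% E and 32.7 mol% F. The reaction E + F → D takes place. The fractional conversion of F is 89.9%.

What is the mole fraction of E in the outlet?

0.537

F reacted = 0.899 × 204 = 183.4 kmol; ν_F = −1, so ξ = 183.4/1 = 183.4 kmol.
Outlet amounts (n = n₀ + ν ξ):
  E: 420 − 1(183.4) = 236.5
  F: 204 − 1(183.4) = 20.61
  D: 0 + 1(183.4) = 183.4
Total out = 440.6 kmol; y_E = 236.5 / 440.6 = 0.5368.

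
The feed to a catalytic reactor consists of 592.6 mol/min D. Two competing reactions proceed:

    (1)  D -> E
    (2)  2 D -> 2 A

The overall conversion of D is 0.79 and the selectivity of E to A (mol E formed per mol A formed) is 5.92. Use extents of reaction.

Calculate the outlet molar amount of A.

Conversion of D: D consumed = 0.79 × 592.6 = 468.2 mol/min = 1ξ₁ + 2ξ₂.
Selectivity: 1ξ₁ / (2ξ₂) = 5.92 → ξ₁ = 11.84 ξ₂.
Substitute: (1·11.84 + 2) ξ₂ = 468.2 → ξ₂ = 33.83 mol/min, ξ₁ = 400.5 mol/min.
Outlet amounts (n = n₀ + Σ ν·ξ):
  D: 592.6 − 1(400.5) − 2(33.83) = 124.4
  E: 0 + 1(400.5) = 400.5
  A: 0 + 2(33.83) = 67.65

67.7 mol/min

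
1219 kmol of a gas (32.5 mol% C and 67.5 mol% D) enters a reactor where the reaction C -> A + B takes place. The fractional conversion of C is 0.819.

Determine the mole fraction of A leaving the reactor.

C reacted = 0.819 × 396.2 = 324.5 kmol; ν_C = −1, so ξ = 324.5/1 = 324.5 kmol.
Outlet amounts (n = n₀ + ν ξ):
  C: 396.2 − 1(324.5) = 71.71
  A: 0 + 1(324.5) = 324.5
  B: 0 + 1(324.5) = 324.5
  D: 822.8 (inert)
Total out = 1543 kmol; y_A = 324.5 / 1543 = 0.2102.

0.21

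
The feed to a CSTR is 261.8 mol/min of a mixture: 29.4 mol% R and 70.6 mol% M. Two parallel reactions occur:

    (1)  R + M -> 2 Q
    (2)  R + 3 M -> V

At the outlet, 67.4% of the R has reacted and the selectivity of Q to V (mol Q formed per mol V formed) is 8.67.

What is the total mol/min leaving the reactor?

Conversion of R: R consumed = 0.674 × 76.97 = 51.88 mol/min = 1ξ₁ + 1ξ₂.
Selectivity: 2ξ₁ / (1ξ₂) = 8.67 → ξ₁ = 4.335 ξ₂.
Substitute: (1·4.335 + 1) ξ₂ = 51.88 → ξ₂ = 9.724 mol/min, ξ₁ = 42.15 mol/min.
Outlet amounts (n = n₀ + Σ ν·ξ):
  R: 76.97 − 1(42.15) − 1(9.724) = 25.09
  M: 184.8 − 1(42.15) − 3(9.724) = 113.5
  Q: 0 + 2(42.15) = 84.31
  V: 0 + 1(9.724) = 9.724
Total out = 25.09 + 113.5 + 84.31 + 9.724 = 232.6 mol/min.

233 mol/min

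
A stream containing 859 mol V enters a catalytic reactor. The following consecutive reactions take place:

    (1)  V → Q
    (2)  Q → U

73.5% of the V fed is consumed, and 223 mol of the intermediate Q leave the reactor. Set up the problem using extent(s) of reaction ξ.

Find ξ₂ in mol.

Conversion of V: V consumed = 1ξ₁ = 0.735 × 859 → ξ₁ = 631.4 mol.
Q balance: n_Q = 0 + 1ξ₁ − 1ξ₂ = 223 → ξ₂ = (1·631.4 − 223)/1 = 408.4 mol.
Outlet amounts (n = n₀ + Σ ν·ξ):
  V: 859 − 1(631.4) = 227.6
  Q: 0 + 1(631.4) − 1(408.4) = 223
  U: 0 + 1(408.4) = 408.4

ξ₂ = 408 mol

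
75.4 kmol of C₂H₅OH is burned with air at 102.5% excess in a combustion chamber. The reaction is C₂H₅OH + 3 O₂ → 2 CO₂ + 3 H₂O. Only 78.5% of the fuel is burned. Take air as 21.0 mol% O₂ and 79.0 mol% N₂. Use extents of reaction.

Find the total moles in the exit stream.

2320 kmol

Stoichiometric O₂ = 3 × 75.4 = 226.2 kmol; O₂ fed = 226.2 × 2.025 = 458.1 kmol.
N₂ fed = 458.1 × 79/21 = 1723 kmol.
Fuel reacted = 0.785 × 75.4 → ξ = 59.19 kmol.
Outlet (n = n₀ + ν ξ):
  C₂H₅OH: 75.4 − 1(59.19) = 16.21
  O₂: 458.1 − 3(59.19) = 280.5
  N₂: 1723 (inert)
  CO₂: 0 + 2(59.19) = 118.4
  H₂O: 0 + 3(59.19) = 177.6
Total out = 16.21 + 280.5 + 1723 + 118.4 + 177.6 = 2316 kmol.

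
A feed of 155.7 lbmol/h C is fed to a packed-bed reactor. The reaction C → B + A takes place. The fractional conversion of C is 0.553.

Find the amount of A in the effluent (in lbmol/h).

86.1 lbmol/h

C reacted = 0.553 × 155.7 = 86.1 lbmol/h; ν_C = −1, so ξ = 86.1/1 = 86.1 lbmol/h.
Outlet amounts (n = n₀ + ν ξ):
  C: 155.7 − 1(86.1) = 69.6
  B: 0 + 1(86.1) = 86.1
  A: 0 + 1(86.1) = 86.1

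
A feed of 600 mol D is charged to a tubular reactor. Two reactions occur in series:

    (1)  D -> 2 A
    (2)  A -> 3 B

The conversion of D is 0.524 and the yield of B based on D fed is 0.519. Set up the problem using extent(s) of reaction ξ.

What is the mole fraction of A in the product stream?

0.468

Conversion of D: D consumed = 1ξ₁ = 0.524 × 600 → ξ₁ = 314.4 mol.
Yield of B: 3ξ₂ / 600 = 0.519 → ξ₂ = 103.8 mol.
Outlet amounts (n = n₀ + Σ ν·ξ):
  D: 600 − 1(314.4) = 285.6
  A: 0 + 2(314.4) − 1(103.8) = 525
  B: 0 + 3(103.8) = 311.4
Total out = 1122 mol; y_A = 525 / 1122 = 0.4679.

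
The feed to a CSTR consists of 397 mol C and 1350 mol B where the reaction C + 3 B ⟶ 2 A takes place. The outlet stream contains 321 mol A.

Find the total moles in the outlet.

1430 mol

For A: n = n₀ + 2ξ → 321 = 0 + 2ξ, giving ξ = 160.5 mol.
Outlet amounts (n = n₀ + ν ξ):
  C: 397 − 1(160.5) = 236.5
  B: 1350 − 3(160.5) = 868.5
  A: 0 + 2(160.5) = 321
Total out = 236.5 + 868.5 + 321 = 1426 mol.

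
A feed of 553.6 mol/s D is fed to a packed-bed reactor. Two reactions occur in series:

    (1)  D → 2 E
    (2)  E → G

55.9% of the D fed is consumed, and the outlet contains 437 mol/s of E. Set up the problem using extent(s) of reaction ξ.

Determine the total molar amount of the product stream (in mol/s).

Conversion of D: D consumed = 1ξ₁ = 0.559 × 553.6 → ξ₁ = 309.5 mol/s.
E balance: n_E = 0 + 2ξ₁ − 1ξ₂ = 437 → ξ₂ = (2·309.5 − 437)/1 = 181.9 mol/s.
Outlet amounts (n = n₀ + Σ ν·ξ):
  D: 553.6 − 1(309.5) = 244.1
  E: 0 + 2(309.5) − 1(181.9) = 437
  G: 0 + 1(181.9) = 181.9
Total out = 244.1 + 437 + 181.9 = 863.1 mol/s.

863 mol/s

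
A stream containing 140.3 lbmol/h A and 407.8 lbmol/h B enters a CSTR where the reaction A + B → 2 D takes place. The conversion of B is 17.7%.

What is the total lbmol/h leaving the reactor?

B reacted = 0.177 × 407.8 = 72.18 lbmol/h; ν_B = −1, so ξ = 72.18/1 = 72.18 lbmol/h.
Outlet amounts (n = n₀ + ν ξ):
  A: 140.3 − 1(72.18) = 68.12
  B: 407.8 − 1(72.18) = 335.6
  D: 0 + 2(72.18) = 144.4
Total out = 68.12 + 335.6 + 144.4 = 548.1 lbmol/h.

548 lbmol/h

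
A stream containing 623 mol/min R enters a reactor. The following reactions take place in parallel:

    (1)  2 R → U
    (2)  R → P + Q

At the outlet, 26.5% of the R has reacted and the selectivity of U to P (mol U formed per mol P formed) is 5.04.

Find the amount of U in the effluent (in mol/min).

75.1 mol/min

Conversion of R: R consumed = 0.265 × 623 = 165.1 mol/min = 2ξ₁ + 1ξ₂.
Selectivity: 1ξ₁ / (1ξ₂) = 5.04 → ξ₁ = 5.04 ξ₂.
Substitute: (2·5.04 + 1) ξ₂ = 165.1 → ξ₂ = 14.9 mol/min, ξ₁ = 75.1 mol/min.
Outlet amounts (n = n₀ + Σ ν·ξ):
  R: 623 − 2(75.1) − 1(14.9) = 457.9
  U: 0 + 1(75.1) = 75.1
  P: 0 + 1(14.9) = 14.9
  Q: 0 + 1(14.9) = 14.9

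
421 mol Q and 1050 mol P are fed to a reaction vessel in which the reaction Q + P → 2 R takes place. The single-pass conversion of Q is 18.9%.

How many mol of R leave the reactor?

Q reacted = 0.189 × 421 = 79.57 mol; ν_Q = −1, so ξ = 79.57/1 = 79.57 mol.
Outlet amounts (n = n₀ + ν ξ):
  Q: 421 − 1(79.57) = 341.4
  P: 1050 − 1(79.57) = 970.4
  R: 0 + 2(79.57) = 159.1

159 mol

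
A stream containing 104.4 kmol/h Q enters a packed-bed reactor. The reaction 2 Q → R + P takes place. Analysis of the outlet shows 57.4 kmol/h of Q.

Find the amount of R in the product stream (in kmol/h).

23.5 kmol/h

For Q: n = n₀ − 2ξ → 57.4 = 104.4 − 2ξ, giving ξ = 23.5 kmol/h.
Outlet amounts (n = n₀ + ν ξ):
  Q: 104.4 − 2(23.5) = 57.4
  R: 0 + 1(23.5) = 23.5
  P: 0 + 1(23.5) = 23.5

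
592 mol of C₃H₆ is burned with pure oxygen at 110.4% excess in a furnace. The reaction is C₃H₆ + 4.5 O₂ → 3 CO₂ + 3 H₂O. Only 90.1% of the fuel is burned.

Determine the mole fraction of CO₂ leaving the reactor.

Stoichiometric O₂ = 4.5 × 592 = 2664 mol; O₂ fed = 2664 × 2.104 = 5605 mol.
Fuel reacted = 0.901 × 592 → ξ = 533.4 mol.
Outlet (n = n₀ + ν ξ):
  C₃H₆: 592 − 1(533.4) = 58.61
  O₂: 5605 − 4.5(533.4) = 3205
  CO₂: 0 + 3(533.4) = 1600
  H₂O: 0 + 3(533.4) = 1600
Total out = 6464 mol; y_CO₂ = 1600 / 6464 = 0.2476.

0.248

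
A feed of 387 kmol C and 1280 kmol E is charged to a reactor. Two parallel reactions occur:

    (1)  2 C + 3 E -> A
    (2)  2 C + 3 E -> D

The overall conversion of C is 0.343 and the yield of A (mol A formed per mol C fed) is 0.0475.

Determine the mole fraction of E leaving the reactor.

0.771

Yield of A: 1ξ₁ / 387 = 0.0475 → ξ₁ = 18.38 kmol.
Conversion of C: 2ξ₁ + 2ξ₂ = 0.343 × 387 = 132.7 → ξ₂ = 47.99 kmol.
Outlet amounts (n = n₀ + Σ ν·ξ):
  C: 387 − 2(18.38) − 2(47.99) = 254.3
  E: 1280 − 3(18.38) − 3(47.99) = 1081
  A: 0 + 1(18.38) = 18.38
  D: 0 + 1(47.99) = 47.99
Total out = 1402 kmol; y_E = 1081 / 1402 = 0.7712.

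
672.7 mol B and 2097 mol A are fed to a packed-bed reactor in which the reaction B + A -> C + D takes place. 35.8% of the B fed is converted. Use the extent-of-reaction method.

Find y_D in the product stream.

B reacted = 0.358 × 672.7 = 240.8 mol; ν_B = −1, so ξ = 240.8/1 = 240.8 mol.
Outlet amounts (n = n₀ + ν ξ):
  B: 672.7 − 1(240.8) = 431.9
  A: 2097 − 1(240.8) = 1856
  C: 0 + 1(240.8) = 240.8
  D: 0 + 1(240.8) = 240.8
Total out = 2770 mol; y_D = 240.8 / 2770 = 0.08695.

0.087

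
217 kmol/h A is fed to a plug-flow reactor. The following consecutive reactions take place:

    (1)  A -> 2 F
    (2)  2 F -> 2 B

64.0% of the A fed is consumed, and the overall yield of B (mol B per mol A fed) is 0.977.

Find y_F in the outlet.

Conversion of A: A consumed = 1ξ₁ = 0.64 × 217 → ξ₁ = 138.9 kmol/h.
Yield of B: 2ξ₂ / 217 = 0.977 → ξ₂ = 106 kmol/h.
Outlet amounts (n = n₀ + Σ ν·ξ):
  A: 217 − 1(138.9) = 78.12
  F: 0 + 2(138.9) − 2(106) = 65.75
  B: 0 + 2(106) = 212
Total out = 355.9 kmol/h; y_F = 65.75 / 355.9 = 0.1848.

0.185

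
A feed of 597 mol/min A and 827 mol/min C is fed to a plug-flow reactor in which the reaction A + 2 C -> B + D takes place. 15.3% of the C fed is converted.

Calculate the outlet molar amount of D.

63.3 mol/min

C reacted = 0.153 × 827 = 126.5 mol/min; ν_C = −2, so ξ = 126.5/2 = 63.27 mol/min.
Outlet amounts (n = n₀ + ν ξ):
  A: 597 − 1(63.27) = 533.7
  C: 827 − 2(63.27) = 700.5
  B: 0 + 1(63.27) = 63.27
  D: 0 + 1(63.27) = 63.27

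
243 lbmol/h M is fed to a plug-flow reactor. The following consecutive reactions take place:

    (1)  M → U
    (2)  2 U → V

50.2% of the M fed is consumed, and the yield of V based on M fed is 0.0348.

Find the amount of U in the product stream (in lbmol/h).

105 lbmol/h

Conversion of M: M consumed = 1ξ₁ = 0.502 × 243 → ξ₁ = 122 lbmol/h.
Yield of V: 1ξ₂ / 243 = 0.0348 → ξ₂ = 8.456 lbmol/h.
Outlet amounts (n = n₀ + Σ ν·ξ):
  M: 243 − 1(122) = 121
  U: 0 + 1(122) − 2(8.456) = 105.1
  V: 0 + 1(8.456) = 8.456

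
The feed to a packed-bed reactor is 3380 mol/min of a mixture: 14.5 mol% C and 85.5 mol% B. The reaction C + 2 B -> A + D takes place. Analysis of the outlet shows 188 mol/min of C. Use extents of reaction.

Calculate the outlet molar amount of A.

For C: n = n₀ − 1ξ → 188 = 490.1 − 1ξ, giving ξ = 302.1 mol/min.
Outlet amounts (n = n₀ + ν ξ):
  C: 490.1 − 1(302.1) = 188
  B: 2890 − 2(302.1) = 2286
  A: 0 + 1(302.1) = 302.1
  D: 0 + 1(302.1) = 302.1

302 mol/min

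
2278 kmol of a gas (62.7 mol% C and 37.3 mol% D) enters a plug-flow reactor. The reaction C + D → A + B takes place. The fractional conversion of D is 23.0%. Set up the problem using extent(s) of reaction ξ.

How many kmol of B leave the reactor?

D reacted = 0.23 × 849.7 = 195.4 kmol; ν_D = −1, so ξ = 195.4/1 = 195.4 kmol.
Outlet amounts (n = n₀ + ν ξ):
  C: 1428 − 1(195.4) = 1233
  D: 849.7 − 1(195.4) = 654.3
  A: 0 + 1(195.4) = 195.4
  B: 0 + 1(195.4) = 195.4

195 kmol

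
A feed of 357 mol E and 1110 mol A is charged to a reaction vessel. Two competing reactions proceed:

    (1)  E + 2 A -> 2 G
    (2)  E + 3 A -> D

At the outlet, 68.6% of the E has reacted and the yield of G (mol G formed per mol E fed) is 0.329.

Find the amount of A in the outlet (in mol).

434 mol

Yield of G: 2ξ₁ / 357 = 0.329 → ξ₁ = 58.73 mol.
Conversion of E: 1ξ₁ + 1ξ₂ = 0.686 × 357 = 244.9 → ξ₂ = 186.2 mol.
Outlet amounts (n = n₀ + Σ ν·ξ):
  E: 357 − 1(58.73) − 1(186.2) = 112.1
  A: 1110 − 2(58.73) − 3(186.2) = 434
  G: 0 + 2(58.73) = 117.5
  D: 0 + 1(186.2) = 186.2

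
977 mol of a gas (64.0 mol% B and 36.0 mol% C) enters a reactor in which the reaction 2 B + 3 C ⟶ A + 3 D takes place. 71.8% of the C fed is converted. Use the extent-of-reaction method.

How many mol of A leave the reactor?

C reacted = 0.718 × 351.7 = 252.5 mol; ν_C = −3, so ξ = 252.5/3 = 84.18 mol.
Outlet amounts (n = n₀ + ν ξ):
  B: 625.3 − 2(84.18) = 456.9
  C: 351.7 − 3(84.18) = 99.19
  A: 0 + 1(84.18) = 84.18
  D: 0 + 3(84.18) = 252.5

84.2 mol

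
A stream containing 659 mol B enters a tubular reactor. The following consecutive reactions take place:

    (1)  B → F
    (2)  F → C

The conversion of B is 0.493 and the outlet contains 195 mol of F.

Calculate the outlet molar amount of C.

Conversion of B: B consumed = 1ξ₁ = 0.493 × 659 → ξ₁ = 324.9 mol.
F balance: n_F = 0 + 1ξ₁ − 1ξ₂ = 195 → ξ₂ = (1·324.9 − 195)/1 = 129.9 mol.
Outlet amounts (n = n₀ + Σ ν·ξ):
  B: 659 − 1(324.9) = 334.1
  F: 0 + 1(324.9) − 1(129.9) = 195
  C: 0 + 1(129.9) = 129.9

130 mol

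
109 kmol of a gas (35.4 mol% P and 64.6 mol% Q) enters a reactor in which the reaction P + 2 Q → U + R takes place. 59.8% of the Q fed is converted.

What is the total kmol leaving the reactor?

Q reacted = 0.598 × 70.41 = 42.11 kmol; ν_Q = −2, so ξ = 42.11/2 = 21.05 kmol.
Outlet amounts (n = n₀ + ν ξ):
  P: 38.59 − 1(21.05) = 17.53
  Q: 70.41 − 2(21.05) = 28.31
  U: 0 + 1(21.05) = 21.05
  R: 0 + 1(21.05) = 21.05
Total out = 17.53 + 28.31 + 21.05 + 21.05 = 87.95 kmol.

87.9 kmol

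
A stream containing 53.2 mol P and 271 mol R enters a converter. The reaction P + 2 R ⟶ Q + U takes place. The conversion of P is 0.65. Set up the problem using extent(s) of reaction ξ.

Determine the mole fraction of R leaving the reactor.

0.697

P reacted = 0.65 × 53.2 = 34.58 mol; ν_P = −1, so ξ = 34.58/1 = 34.58 mol.
Outlet amounts (n = n₀ + ν ξ):
  P: 53.2 − 1(34.58) = 18.62
  R: 271 − 2(34.58) = 201.8
  Q: 0 + 1(34.58) = 34.58
  U: 0 + 1(34.58) = 34.58
Total out = 289.6 mol; y_R = 201.8 / 289.6 = 0.6969.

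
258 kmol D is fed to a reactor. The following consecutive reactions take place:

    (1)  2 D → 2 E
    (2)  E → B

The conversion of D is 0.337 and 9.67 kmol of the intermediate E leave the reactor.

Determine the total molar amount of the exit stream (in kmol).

258 kmol

Conversion of D: D consumed = 2ξ₁ = 0.337 × 258 → ξ₁ = 43.47 kmol.
E balance: n_E = 0 + 2ξ₁ − 1ξ₂ = 9.67 → ξ₂ = (2·43.47 − 9.67)/1 = 77.28 kmol.
Outlet amounts (n = n₀ + Σ ν·ξ):
  D: 258 − 2(43.47) = 171.1
  E: 0 + 2(43.47) − 1(77.28) = 9.67
  B: 0 + 1(77.28) = 77.28
Total out = 171.1 + 9.67 + 77.28 = 258 kmol.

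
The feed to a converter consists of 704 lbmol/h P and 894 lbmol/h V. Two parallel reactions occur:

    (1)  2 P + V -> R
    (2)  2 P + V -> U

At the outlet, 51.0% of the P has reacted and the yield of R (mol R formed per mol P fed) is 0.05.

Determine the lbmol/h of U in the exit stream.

144 lbmol/h

Yield of R: 1ξ₁ / 704 = 0.05 → ξ₁ = 35.2 lbmol/h.
Conversion of P: 2ξ₁ + 2ξ₂ = 0.51 × 704 = 359 → ξ₂ = 144.3 lbmol/h.
Outlet amounts (n = n₀ + Σ ν·ξ):
  P: 704 − 2(35.2) − 2(144.3) = 345
  V: 894 − 1(35.2) − 1(144.3) = 714.5
  R: 0 + 1(35.2) = 35.2
  U: 0 + 1(144.3) = 144.3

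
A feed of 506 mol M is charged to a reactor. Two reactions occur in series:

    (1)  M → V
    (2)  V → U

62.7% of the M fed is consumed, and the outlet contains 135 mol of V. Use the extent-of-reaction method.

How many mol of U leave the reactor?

Conversion of M: M consumed = 1ξ₁ = 0.627 × 506 → ξ₁ = 317.3 mol.
V balance: n_V = 0 + 1ξ₁ − 1ξ₂ = 135 → ξ₂ = (1·317.3 − 135)/1 = 182.3 mol.
Outlet amounts (n = n₀ + Σ ν·ξ):
  M: 506 − 1(317.3) = 188.7
  V: 0 + 1(317.3) − 1(182.3) = 135
  U: 0 + 1(182.3) = 182.3

182 mol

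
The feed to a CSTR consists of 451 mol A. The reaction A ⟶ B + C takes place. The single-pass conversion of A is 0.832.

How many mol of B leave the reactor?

A reacted = 0.832 × 451 = 375.2 mol; ν_A = −1, so ξ = 375.2/1 = 375.2 mol.
Outlet amounts (n = n₀ + ν ξ):
  A: 451 − 1(375.2) = 75.77
  B: 0 + 1(375.2) = 375.2
  C: 0 + 1(375.2) = 375.2

375 mol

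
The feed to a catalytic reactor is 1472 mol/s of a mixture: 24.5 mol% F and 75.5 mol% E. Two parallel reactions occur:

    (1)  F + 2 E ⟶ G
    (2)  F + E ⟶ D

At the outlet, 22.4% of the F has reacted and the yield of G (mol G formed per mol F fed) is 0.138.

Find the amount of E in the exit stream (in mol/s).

981 mol/s

Yield of G: 1ξ₁ / 360.6 = 0.138 → ξ₁ = 49.77 mol/s.
Conversion of F: 1ξ₁ + 1ξ₂ = 0.224 × 360.6 = 80.78 → ξ₂ = 31.02 mol/s.
Outlet amounts (n = n₀ + Σ ν·ξ):
  F: 360.6 − 1(49.77) − 1(31.02) = 279.9
  E: 1111 − 2(49.77) − 1(31.02) = 980.8
  G: 0 + 1(49.77) = 49.77
  D: 0 + 1(31.02) = 31.02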